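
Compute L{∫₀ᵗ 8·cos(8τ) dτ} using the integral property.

L{∫₀ᵗ f(τ)dτ} = F(s)/s with F(s) = 8s/(s² + 64), so the result is (8s/(s² + 64))/s = 8/(s² + 64)

Final answer: 8/(s² + 64)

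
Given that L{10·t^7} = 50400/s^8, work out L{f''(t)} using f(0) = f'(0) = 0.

L{f''(t)} = s²F(s) - sf(0) - f'(0) = s²·50400/s^8 - 0 - 0 = 50400/s^6

Final answer: 50400/s^6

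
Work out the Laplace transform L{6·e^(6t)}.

L{e^(at)} = 1/(s-a), so L{e^(6t)} = 1/(s-6). Then L{6·e^(6t)} = 6/(s-6)

Final answer: 6/(s-6)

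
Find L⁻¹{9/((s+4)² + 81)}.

Form: b/((s-a)² + b²) → e^(at)sin(bt). With a=-4, b=9

Final answer: e^(-4t)·sin(9t)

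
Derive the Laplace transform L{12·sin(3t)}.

L{sin(ωt)} = ω/(s² + ω²), so L{sin(3t)} = 3/(s² + 9). Then L{12·sin(3t)} = 12·3/(s² + 9) = 36/(s² + 9)

Final answer: 36/(s² + 9)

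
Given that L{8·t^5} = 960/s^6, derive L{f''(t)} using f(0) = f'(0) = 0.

L{f''(t)} = s²F(s) - sf(0) - f'(0) = s²·960/s^6 - 0 - 0 = 960/s^4

Final answer: 960/s^4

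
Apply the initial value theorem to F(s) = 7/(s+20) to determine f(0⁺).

f(0⁺) = lim_{s→∞} s·7/(s+20) = lim_{s→∞} 7s/(s+20) = 7

Final answer: 7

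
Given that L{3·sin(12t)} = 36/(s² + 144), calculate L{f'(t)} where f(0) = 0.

L{f'(t)} = s·F(s) - f(0) = s·36/(s² + 144) - 0 = 36s/(s² + 144)

Final answer: 36s/(s² + 144)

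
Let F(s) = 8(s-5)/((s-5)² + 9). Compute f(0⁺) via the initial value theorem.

f(0⁺) = lim_{s→∞} sF(s) = lim_{s→∞} 8s(s-5)/((s-5)² + 9) = 8

Final answer: 8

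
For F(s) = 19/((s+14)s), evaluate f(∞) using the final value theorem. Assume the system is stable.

f(∞) = lim_{s→0} sF(s) = lim_{s→0} 19/(s+14) = 19/14

Final answer: 19/14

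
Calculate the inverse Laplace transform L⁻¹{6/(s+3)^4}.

L⁻¹{n!/(s-a)^(n+1)} = t^n·e^(at), so L⁻¹{6/(s+3)^4} = t^3·e^(-3t)

Final answer: t^3·e^(-3t)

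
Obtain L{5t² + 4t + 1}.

L{5t² + 4t + 1} = 5·2/s³ + 4/s² + 1/s = 10/s³ + 4/s² + 1/s

Final answer: 10/s³ + 4/s² + 1/s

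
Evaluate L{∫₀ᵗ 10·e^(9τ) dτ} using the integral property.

L{∫₀ᵗ f(τ)dτ} = F(s)/s with F(s) = 10/(s-9), so L{∫₀ᵗ 10·e^(9τ) dτ} = 10/(s(s-9))

Final answer: 10/(s(s-9))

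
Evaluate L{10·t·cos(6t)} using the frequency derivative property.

L{cos(6t)} = s/(s² + 36). Derivative: d/ds[s/(s² + 36)] = [(s² + 36) - s·2s]/(s² + 36)² = (36 - s²)/(s² + 36)². So L{t·cos(6t)} = -F'(s) = (s² - 36)/(s² + 36)². Then L{10·t·cos(6t)} = 10·(s² - 36)/(s² + 36)²

Final answer: 10·(s² - 36)/(s² + 36)²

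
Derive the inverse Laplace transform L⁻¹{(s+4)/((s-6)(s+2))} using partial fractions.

Using partial fractions, f(t) = (10e^(6t) - 2e^(-2t))/8

Final answer: (10e^(6t) - 2e^(-2t))/8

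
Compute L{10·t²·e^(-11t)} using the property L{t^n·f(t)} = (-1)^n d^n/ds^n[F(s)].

L{e^(-11t)} = 1/(s+11). d/ds[1/(s+11)] = -1/(s+11)². d²/ds²[1/(s+11)] = 2/(s+11)³. So L{t²·e^(-11t)} = (-1)² · 2/(s+11)³ = 2/(s+11)³. Then L{10·t²·e^(-11t)} = 10·2/(s+11)³ = 20/(s+11)³

Final answer: 20/(s+11)³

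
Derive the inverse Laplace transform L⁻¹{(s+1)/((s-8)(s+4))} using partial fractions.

Using partial fractions, f(t) = (9e^(8t) + 3e^(-4t))/12

Final answer: (9e^(8t) + 3e^(-4t))/12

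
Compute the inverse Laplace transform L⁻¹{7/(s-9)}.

L⁻¹{1/(s-a)} = e^(at), so L⁻¹{1/(s-9)} = e^(9t), and L⁻¹{7/(s-9)} = 7·e^(9t)

Final answer: 7·e^(9t)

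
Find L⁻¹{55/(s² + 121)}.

This is the form c·a/(s² + a²) with a = 11, c = 5. L⁻¹ = 5·sin(11t)

Final answer: 5·sin(11t)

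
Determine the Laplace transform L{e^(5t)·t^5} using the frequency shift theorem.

L{e^(at)·t^n} = n!/(s-a)^(n+1), so L{e^(5t)·t^5} = 120/(s-5)^6

Final answer: 120/(s-5)^6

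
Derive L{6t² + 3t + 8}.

L{6t² + 3t + 8} = 6·2/s³ + 3/s² + 8/s = 12/s³ + 3/s² + 8/s

Final answer: 12/s³ + 3/s² + 8/s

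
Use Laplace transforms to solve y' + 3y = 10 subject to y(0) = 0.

sY + 3Y = 10/s. Y = 10/(s(s+3)). Partial fractions: Y = 10/3/s - 10/3/(s+3)

Final answer: y(t) = 10/3(1 - e^(-3t))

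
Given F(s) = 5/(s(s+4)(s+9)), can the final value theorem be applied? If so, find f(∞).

Poles of sF(s) = 5/((s+4)(s+9)) are at s = -4 and s = -9, both in the left half-plane. Theorem applies. f(∞) = lim_{s→0} sF(s) = 5/(4·9) = 5/36

Final answer: 5/36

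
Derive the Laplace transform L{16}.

L{16} = 16 · L{1} = 16/s

Final answer: 16/s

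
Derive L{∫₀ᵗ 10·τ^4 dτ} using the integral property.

L{∫₀ᵗ f(τ)dτ} = F(s)/s with f(t) = 10t^4. F(s) = 240/s^5, so L{∫₀ᵗ 10·τ^4 dτ} = (240/s^5)/s = 240/s^6. (Check: ∫₀ᵗ 10·τ^4 dτ = 10t^5/5.)

Final answer: 240/s^6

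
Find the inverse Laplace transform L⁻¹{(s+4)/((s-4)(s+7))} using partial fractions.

Using partial fractions, f(t) = (8e^(4t) + 3e^(-7t))/11

Final answer: (8e^(4t) + 3e^(-7t))/11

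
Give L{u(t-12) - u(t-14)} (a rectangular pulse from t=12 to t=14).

L{u(t-a)} = e^(-as)/s. L{u(t-12) - u(t-14)} = (e^(-12s) - e^(-14s))/s

Final answer: (e^(-12s) - e^(-14s))/s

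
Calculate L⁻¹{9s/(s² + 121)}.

This is the form c·s/(s² + a²) with a = 11, c = 9. L⁻¹ = 9·cos(11t)

Final answer: 9·cos(11t)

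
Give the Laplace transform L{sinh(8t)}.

L{sinh(ωt)} = ω/(s² - ω²), so L{sinh(8t)} = 8/(s² - 64)

Final answer: 8/(s² - 64)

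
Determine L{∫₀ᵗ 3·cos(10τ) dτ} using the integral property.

L{∫₀ᵗ f(τ)dτ} = F(s)/s with F(s) = 3s/(s² + 100), so the result is (3s/(s² + 100))/s = 3/(s² + 100)

Final answer: 3/(s² + 100)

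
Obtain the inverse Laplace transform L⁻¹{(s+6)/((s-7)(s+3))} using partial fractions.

Using partial fractions, f(t) = (13e^(7t) - 3e^(-3t))/10

Final answer: (13e^(7t) - 3e^(-3t))/10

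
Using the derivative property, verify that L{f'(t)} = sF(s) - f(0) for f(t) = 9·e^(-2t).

f'(t) = -18e^(-2t). Direct: L{f'(t)} = -18/(s+2). Property: s·9/(s+2) - 9 = (9s - 9(s+2))/(s+2) = -18/(s+2). ✓

Final answer: -18/(s+2)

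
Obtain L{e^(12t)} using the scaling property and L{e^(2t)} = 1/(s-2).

Using L{f(at)} = (1/a)F(s/a) with a=6 and f(t) = e^(2t): L{e^(12t)} = (1/6) · 1/((s/6)-2) = (1/6) · 6/(s-12) = 1/(s-12)

Final answer: 1/(s-12)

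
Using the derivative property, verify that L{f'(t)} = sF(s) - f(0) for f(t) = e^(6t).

f'(t) = 6e^(6t). Direct: L{f'(t)} = 6/(s-6). Property: s·1/(s-6) - 1 = (s - (s-6))/(s-6) = 6/(s-6). ✓

Final answer: 6/(s-6)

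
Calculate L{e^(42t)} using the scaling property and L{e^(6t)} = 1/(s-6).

Using L{f(at)} = (1/a)F(s/a) with a=7 and f(t) = e^(6t): L{e^(42t)} = (1/7) · 1/((s/7)-6) = (1/7) · 7/(s-42) = 1/(s-42)

Final answer: 1/(s-42)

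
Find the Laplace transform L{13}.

L{13} = 13 · L{1} = 13/s

Final answer: 13/s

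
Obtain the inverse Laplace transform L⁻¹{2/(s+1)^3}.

L⁻¹{n!/(s-a)^(n+1)} = t^n·e^(at), so L⁻¹{2/(s+1)^3} = t^2·e^(-t)

Final answer: t^2·e^(-t)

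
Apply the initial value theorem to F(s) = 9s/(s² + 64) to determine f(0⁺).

f(0⁺) = lim_{s→∞} s·9s/(s² + 64) = lim_{s→∞} 9s²/(s² + 64) = 9

Final answer: 9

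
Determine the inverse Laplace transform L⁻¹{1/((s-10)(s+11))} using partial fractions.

Decompose: A/(s-10) + B/(s+11). A = 1/21, B = -1/21. f(t) = (e^(10t) - e^(-11t))/21

Final answer: (e^(10t) - e^(-11t))/21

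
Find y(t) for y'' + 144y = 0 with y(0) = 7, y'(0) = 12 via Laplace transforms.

L{y''} + 144L{y} = 0. s²Y - 7s - 12 + 144Y = 0. Y(s² + 144) = 7s + 12. Y = (7s + 12)/(s² + 144). Inverting: y(t) = 7cos(12t) + sin(12t)

Final answer: y(t) = 7cos(12t) + sin(12t)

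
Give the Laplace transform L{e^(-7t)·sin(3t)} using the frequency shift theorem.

Frequency shift: L{e^(at)f(t)} = F(s-a). L{e^(-7t)·sin(3t)} = 3/((s+7)² + 9)

Final answer: 3/((s+7)² + 9)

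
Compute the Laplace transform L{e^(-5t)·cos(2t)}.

L{e^(at)·cos(ωt)} = (s-a)/((s-a)² + ω²), so L{e^(-5t)·cos(2t)} = (s+5)/((s+5)² + 4)

Final answer: (s+5)/((s+5)² + 4)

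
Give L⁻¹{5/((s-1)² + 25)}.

Form: b/((s-a)² + b²) → e^(at)sin(bt). With a=1, b=5

Final answer: e^t·sin(5t)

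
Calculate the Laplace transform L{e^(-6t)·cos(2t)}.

L{e^(at)·cos(ωt)} = (s-a)/((s-a)² + ω²), so L{e^(-6t)·cos(2t)} = (s+6)/((s+6)² + 4)

Final answer: (s+6)/((s+6)² + 4)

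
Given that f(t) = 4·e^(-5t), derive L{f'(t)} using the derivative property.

f(0) = 4, F(s) = 4/(s+5). L{f'(t)} = s·F(s) - f(0) = 4s/(s+5) - 4 = (4s - 4(s+5))/(s+5) = -20/(s+5)

Final answer: -20/(s+5)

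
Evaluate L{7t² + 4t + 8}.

L{7t² + 4t + 8} = 7·2/s³ + 4/s² + 8/s = 14/s³ + 4/s² + 8/s

Final answer: 14/s³ + 4/s² + 8/s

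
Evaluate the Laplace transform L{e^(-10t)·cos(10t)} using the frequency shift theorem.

Frequency shift: L{e^(at)f(t)} = F(s-a). L{e^(-10t)·cos(10t)} = (s+10)/((s+10)² + 100)

Final answer: (s+10)/((s+10)² + 100)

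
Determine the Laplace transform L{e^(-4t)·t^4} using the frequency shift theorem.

L{e^(at)·t^n} = n!/(s-a)^(n+1), so L{e^(-4t)·t^4} = 24/(s+4)^5

Final answer: 24/(s+4)^5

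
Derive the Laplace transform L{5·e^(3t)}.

L{e^(at)} = 1/(s-a), so L{e^(3t)} = 1/(s-3). Then L{5·e^(3t)} = 5/(s-3)

Final answer: 5/(s-3)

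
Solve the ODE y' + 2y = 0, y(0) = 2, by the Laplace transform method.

L{y'} + 2L{y} = 0. sY - 2 + 2Y = 0. Y(s+2) = 2. Y = 2/(s+2)

Final answer: y(t) = 2e^(-2t)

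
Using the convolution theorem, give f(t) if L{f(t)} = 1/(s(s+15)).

1/(s(s+15)) = (1/s)·(1/(s+15)) = L{1}·L{e^(-15t)}. By convolution, f(t) = 1*e^(-15t) = ∫₀ᵗ 1·e^(-15τ) dτ = (1 - e^(-15t))/15

Final answer: (1 - e^(-15t))/15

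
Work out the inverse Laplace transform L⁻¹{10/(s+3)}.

L⁻¹{1/(s-a)} = e^(at), so L⁻¹{1/(s+3)} = e^(-3t), and L⁻¹{10/(s+3)} = 10·e^(-3t)

Final answer: 10·e^(-3t)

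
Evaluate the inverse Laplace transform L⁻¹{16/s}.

L⁻¹{c/s} = c, so L⁻¹{16/s} = 16

Final answer: 16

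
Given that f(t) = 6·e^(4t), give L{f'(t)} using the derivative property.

f(0) = 6, F(s) = 6/(s-4). L{f'(t)} = s·F(s) - f(0) = 6s/(s-4) - 6 = (6s - 6(s-4))/(s-4) = 24/(s-4)

Final answer: 24/(s-4)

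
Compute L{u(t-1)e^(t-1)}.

u(t-a)f(t-a) with f(t)=e^t. L{e^t} = 1/(s-1). By time shift: e^(-s)/(s-1)

Final answer: e^(-s)/(s-1)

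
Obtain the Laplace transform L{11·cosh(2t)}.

L{cosh(ωt)} = s/(s² - ω²), so L{cosh(2t)} = s/(s² - 4). Then L{11·cosh(2t)} = 11·s/(s² - 4) = 11s/(s² - 4)

Final answer: 11s/(s² - 4)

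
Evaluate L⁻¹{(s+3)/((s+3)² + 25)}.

Using frequency shift: L⁻¹{(s-a)/((s-a)² + b²)} = e^(at)cos(bt). Here a=-3, b=5

Final answer: e^(-3t)·cos(5t)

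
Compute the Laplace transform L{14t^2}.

L{14t^2} = 14 · L{t^2} = 14 · 2/s^3 = 28/s^3

Final answer: 28/s^3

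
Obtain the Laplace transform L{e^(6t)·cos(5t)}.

L{e^(at)·cos(ωt)} = (s-a)/((s-a)² + ω²), so L{e^(6t)·cos(5t)} = (s-6)/((s-6)² + 25)

Final answer: (s-6)/((s-6)² + 25)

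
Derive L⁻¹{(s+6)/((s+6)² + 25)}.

Using frequency shift: L⁻¹{(s-a)/((s-a)² + b²)} = e^(at)cos(bt). Here a=-6, b=5

Final answer: e^(-6t)·cos(5t)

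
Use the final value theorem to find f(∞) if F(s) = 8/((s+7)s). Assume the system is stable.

f(∞) = lim_{s→0} sF(s) = lim_{s→0} 8/(s+7) = 8/7

Final answer: 8/7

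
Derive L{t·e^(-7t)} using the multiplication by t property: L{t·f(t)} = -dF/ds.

Using L{t^n·e^(at)} = n!/(s-a)^(n+1), L{t·e^(-7t)} = 1/(s+7)^2

Final answer: 1/(s+7)^2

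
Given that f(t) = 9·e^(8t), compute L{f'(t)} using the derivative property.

f(0) = 9, F(s) = 9/(s-8). L{f'(t)} = s·F(s) - f(0) = 9s/(s-8) - 9 = (9s - 9(s-8))/(s-8) = 72/(s-8)

Final answer: 72/(s-8)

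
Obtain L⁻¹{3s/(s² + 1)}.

This is the form c·s/(s² + a²) with a = 1, c = 3. L⁻¹ = 3·cos(t)

Final answer: 3·cos(t)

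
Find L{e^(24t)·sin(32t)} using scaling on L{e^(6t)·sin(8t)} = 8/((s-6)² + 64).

Scaling with a=4: L{e^(24t)·sin(32t)} = (1/4) · 8/((s/4-6)² + 64). Simplifying: 32/((s-24)² + 1024)

Final answer: 32/((s-24)² + 1024)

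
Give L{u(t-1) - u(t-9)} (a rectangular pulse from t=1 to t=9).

L{u(t-a)} = e^(-as)/s. L{u(t-1) - u(t-9)} = (e^(-s) - e^(-9s))/s

Final answer: (e^(-s) - e^(-9s))/s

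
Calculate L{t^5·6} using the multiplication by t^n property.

L{6} = 6/s. d^1/ds^1[1/s] = -1/s². d^2/ds^2[1/s] = 2/s^3. d^3/ds^3[1/s] = -6/s^4. d^4/ds^4[1/s] = 24/s^5. d^5/ds^5[1/s] = -120/s^6. So L{t^5} = (-1)^{5}·-120/s^6 = 120/s^6. Then L{t^5·6} = 6·120/s^6 = 720/s^6

Final answer: 720/s^6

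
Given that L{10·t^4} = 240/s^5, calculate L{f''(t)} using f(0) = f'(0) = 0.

L{f''(t)} = s²F(s) - sf(0) - f'(0) = s²·240/s^5 - 0 - 0 = 240/s^3

Final answer: 240/s^3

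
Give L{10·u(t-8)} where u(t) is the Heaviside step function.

L{u(t-a)} = e^(-as)/s. Here a=8, so L{u(t-8)} = e^(-8s)/s, and L{10·u(t-8)} = 10·e^(-8s)/s

Final answer: 10·e^(-8s)/s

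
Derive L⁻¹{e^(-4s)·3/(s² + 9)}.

L⁻¹{3/(s² + 9)} = sin(3t). By the time shift theorem, L⁻¹{e^(-as)F(s)} = u(t-a)f(t-a) with a=4, so L⁻¹{e^(-4s)·3/(s² + 9)} = u(t-4)·sin(3(t-4))

Final answer: u(t-4)·sin(3(t-4))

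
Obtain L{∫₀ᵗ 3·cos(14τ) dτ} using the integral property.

L{∫₀ᵗ f(τ)dτ} = F(s)/s with F(s) = 3s/(s² + 196), so the result is (3s/(s² + 196))/s = 3/(s² + 196)

Final answer: 3/(s² + 196)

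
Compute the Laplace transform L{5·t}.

L{t^n} = n!/s^(n+1), so L{t} = 1/s^2. Then L{5·t} = 5·1/s^2 = 5/s^2

Final answer: 5/s^2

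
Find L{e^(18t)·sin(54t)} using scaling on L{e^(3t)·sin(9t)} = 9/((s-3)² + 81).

Scaling with a=6: L{e^(18t)·sin(54t)} = (1/6) · 9/((s/6-3)² + 81). Simplifying: 54/((s-18)² + 2916)

Final answer: 54/((s-18)² + 2916)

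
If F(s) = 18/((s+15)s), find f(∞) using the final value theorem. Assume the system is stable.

f(∞) = lim_{s→0} sF(s) = lim_{s→0} 18/(s+15) = 6/5

Final answer: 6/5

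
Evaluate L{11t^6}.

L{t^n} = n!/s^(n+1). So L{11t^6} = 11·6!/s^7 = 7920/s^7

Final answer: 7920/s^7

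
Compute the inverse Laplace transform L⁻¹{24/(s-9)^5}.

L⁻¹{n!/(s-a)^(n+1)} = t^n·e^(at) with n=4, a=9. So L⁻¹{24/(s-9)^5} = t^4·e^(9t)

Final answer: t^4·e^(9t)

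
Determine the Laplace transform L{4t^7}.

L{4t^7} = 4 · L{t^7} = 4 · 5040/s^8 = 20160/s^8

Final answer: 20160/s^8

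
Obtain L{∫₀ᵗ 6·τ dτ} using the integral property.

L{∫₀ᵗ f(τ)dτ} = F(s)/s with f(t) = 6t. F(s) = 6/s^2, so L{∫₀ᵗ 6·τ dτ} = (6/s^2)/s = 6/s^3. (Check: ∫₀ᵗ 6·τ dτ = 6t^2/2.)

Final answer: 6/s^3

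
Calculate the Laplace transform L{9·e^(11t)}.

L{e^(at)} = 1/(s-a), so L{e^(11t)} = 1/(s-11). Then L{9·e^(11t)} = 9/(s-11)

Final answer: 9/(s-11)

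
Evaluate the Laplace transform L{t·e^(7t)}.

L{t^n·e^(at)} = n!/(s-a)^(n+1), so L{t·e^(7t)} = 1/(s-7)^2

Final answer: 1/(s-7)^2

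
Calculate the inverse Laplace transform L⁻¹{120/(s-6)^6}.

L⁻¹{n!/(s-a)^(n+1)} = t^n·e^(at), so L⁻¹{120/(s-6)^6} = t^5·e^(6t)

Final answer: t^5·e^(6t)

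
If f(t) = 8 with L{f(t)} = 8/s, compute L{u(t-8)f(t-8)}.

Time shift theorem: L{u(t-a)f(t-a)} = e^(-as)F(s). Here a=8, F(s) = 8/s, so L{u(t-8)f(t-8)} = e^(-8s)·8/s

Final answer: e^(-8s)·8/s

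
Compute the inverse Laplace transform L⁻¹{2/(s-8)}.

L⁻¹{1/(s-a)} = e^(at), so L⁻¹{1/(s-8)} = e^(8t), and L⁻¹{2/(s-8)} = 2·e^(8t)

Final answer: 2·e^(8t)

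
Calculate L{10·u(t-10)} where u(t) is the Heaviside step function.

L{u(t-a)} = e^(-as)/s. Here a=10, so L{u(t-10)} = e^(-10s)/s, and L{10·u(t-10)} = 10·e^(-10s)/s

Final answer: 10·e^(-10s)/s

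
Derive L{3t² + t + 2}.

L{3t² + t + 2} = 3·2/s³ + 1/s² + 2/s = 6/s³ + 1/s² + 2/s

Final answer: 6/s³ + 1/s² + 2/s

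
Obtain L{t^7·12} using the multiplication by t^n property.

L{12} = 12/s. d^1/ds^1[1/s] = -1/s². d^2/ds^2[1/s] = 2/s^3. d^3/ds^3[1/s] = -6/s^4. d^4/ds^4[1/s] = 24/s^5. d^5/ds^5[1/s] = -120/s^6. d^6/ds^6[1/s] = 720/s^7. d^7/ds^7[1/s] = -5040/s^8. So L{t^7} = (-1)^{7}·-5040/s^8 = 5040/s^8. Then L{t^7·12} = 12·5040/s^8 = 60480/s^8

Final answer: 60480/s^8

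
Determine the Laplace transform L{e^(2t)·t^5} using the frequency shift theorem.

L{e^(at)·t^n} = n!/(s-a)^(n+1), so L{e^(2t)·t^5} = 120/(s-2)^6

Final answer: 120/(s-2)^6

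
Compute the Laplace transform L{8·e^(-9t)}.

L{e^(at)} = 1/(s-a), so L{e^(-9t)} = 1/(s+9). Then L{8·e^(-9t)} = 8/(s+9)

Final answer: 8/(s+9)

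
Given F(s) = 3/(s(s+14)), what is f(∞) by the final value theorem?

f(∞) = lim_{s→0} s·3/(s(s+14)) = lim_{s→0} 3/(s+14) = 3/14 = 3/14

Final answer: 3/14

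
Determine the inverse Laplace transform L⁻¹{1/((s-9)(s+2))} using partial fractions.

Decompose: A/(s-9) + B/(s+2). A = 1/11, B = -1/11. f(t) = (e^(9t) - e^(-2t))/11

Final answer: (e^(9t) - e^(-2t))/11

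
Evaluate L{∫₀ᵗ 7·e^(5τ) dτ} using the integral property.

L{∫₀ᵗ f(τ)dτ} = F(s)/s with F(s) = 7/(s-5), so L{∫₀ᵗ 7·e^(5τ) dτ} = 7/(s(s-5))

Final answer: 7/(s(s-5))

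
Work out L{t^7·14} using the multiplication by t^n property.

L{14} = 14/s. d^1/ds^1[1/s] = -1/s². d^2/ds^2[1/s] = 2/s^3. d^3/ds^3[1/s] = -6/s^4. d^4/ds^4[1/s] = 24/s^5. d^5/ds^5[1/s] = -120/s^6. d^6/ds^6[1/s] = 720/s^7. d^7/ds^7[1/s] = -5040/s^8. So L{t^7} = (-1)^{7}·-5040/s^8 = 5040/s^8. Then L{t^7·14} = 14·5040/s^8 = 70560/s^8

Final answer: 70560/s^8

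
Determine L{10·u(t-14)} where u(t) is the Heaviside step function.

L{u(t-a)} = e^(-as)/s. Here a=14, so L{u(t-14)} = e^(-14s)/s, and L{10·u(t-14)} = 10·e^(-14s)/s

Final answer: 10·e^(-14s)/s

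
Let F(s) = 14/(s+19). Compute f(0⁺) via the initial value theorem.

f(0⁺) = lim_{s→∞} s·14/(s+19) = lim_{s→∞} 14s/(s+19) = 14

Final answer: 14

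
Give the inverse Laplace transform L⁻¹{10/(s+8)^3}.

L⁻¹{n!/(s-a)^(n+1)} = t^n·e^(at) with n=2, a=-8. So L⁻¹{2/(s+8)^3} = t^2·e^(-8t), and L⁻¹{10/(s+8)^3} = (10/2)·t^2·e^(-8t) = 5·t^2·e^(-8t)

Final answer: 5·t^2·e^(-8t)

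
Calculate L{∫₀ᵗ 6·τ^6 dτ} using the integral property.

L{∫₀ᵗ f(τ)dτ} = F(s)/s with f(t) = 6t^6. F(s) = 4320/s^7, so L{∫₀ᵗ 6·τ^6 dτ} = (4320/s^7)/s = 4320/s^8. (Check: ∫₀ᵗ 6·τ^6 dτ = 6t^7/7.)

Final answer: 4320/s^8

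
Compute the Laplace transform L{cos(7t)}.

L{cos(ωt)} = s/(s² + ω²), so L{cos(7t)} = s/(s² + 49)

Final answer: s/(s² + 49)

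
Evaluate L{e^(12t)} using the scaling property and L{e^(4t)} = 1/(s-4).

Using L{f(at)} = (1/a)F(s/a) with a=3 and f(t) = e^(4t): L{e^(12t)} = (1/3) · 1/((s/3)-4) = (1/3) · 3/(s-12) = 1/(s-12)

Final answer: 1/(s-12)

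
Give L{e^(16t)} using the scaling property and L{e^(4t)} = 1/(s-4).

Using L{f(at)} = (1/a)F(s/a) with a=4 and f(t) = e^(4t): L{e^(16t)} = (1/4) · 1/((s/4)-4) = (1/4) · 4/(s-16) = 1/(s-16)

Final answer: 1/(s-16)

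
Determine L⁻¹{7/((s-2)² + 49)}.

Form: b/((s-a)² + b²) → e^(at)sin(bt). With a=2, b=7

Final answer: e^(2t)·sin(7t)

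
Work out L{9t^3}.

L{t^n} = n!/s^(n+1). So L{9t^3} = 9·3!/s^4 = 54/s^4

Final answer: 54/s^4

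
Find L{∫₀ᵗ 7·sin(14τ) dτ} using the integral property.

L{∫₀ᵗ f(τ)dτ} = F(s)/s with F(s) = 98/(s² + 196), so the result is (98/(s² + 196))/s = 98/(s(s² + 196))

Final answer: 98/(s(s² + 196))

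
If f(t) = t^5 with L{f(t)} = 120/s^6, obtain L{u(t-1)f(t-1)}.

Time shift theorem: L{u(t-a)f(t-a)} = e^(-as)F(s). Here a=1, F(s) = 120/s^6, so L{u(t-1)f(t-1)} = e^(-s)·120/s^6

Final answer: e^(-s)·120/s^6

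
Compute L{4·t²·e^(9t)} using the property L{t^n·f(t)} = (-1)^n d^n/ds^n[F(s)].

L{e^(9t)} = 1/(s-9). d/ds[1/(s-9)] = -1/(s-9)². d²/ds²[1/(s-9)] = 2/(s-9)³. So L{t²·e^(9t)} = (-1)² · 2/(s-9)³ = 2/(s-9)³. Then L{4·t²·e^(9t)} = 4·2/(s-9)³ = 8/(s-9)³

Final answer: 8/(s-9)³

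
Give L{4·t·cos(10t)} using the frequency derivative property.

L{cos(10t)} = s/(s² + 100). Derivative: d/ds[s/(s² + 100)] = [(s² + 100) - s·2s]/(s² + 100)² = (100 - s²)/(s² + 100)². So L{t·cos(10t)} = -F'(s) = (s² - 100)/(s² + 100)². Then L{4·t·cos(10t)} = 4·(s² - 100)/(s² + 100)²

Final answer: 4·(s² - 100)/(s² + 100)²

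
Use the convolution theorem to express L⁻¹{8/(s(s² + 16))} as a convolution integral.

8/(s(s² + 16)) = (1/s)·(8/(s² + 16)) = L{1}·L{2·sin(4t)}. So f(t) = 1*(2·sin(4t)) = ∫₀ᵗ 2·sin(4τ) dτ

Final answer: ∫₀ᵗ 2·sin(4τ) dτ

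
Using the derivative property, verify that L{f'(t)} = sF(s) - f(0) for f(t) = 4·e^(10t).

f'(t) = 40e^(10t). Direct: L{f'(t)} = 40/(s-10). Property: s·4/(s-10) - 4 = (4s - 4(s-10))/(s-10) = 40/(s-10). ✓

Final answer: 40/(s-10)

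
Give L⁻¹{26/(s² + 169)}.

This is the form c·a/(s² + a²) with a = 13, c = 2. L⁻¹ = 2·sin(13t)

Final answer: 2·sin(13t)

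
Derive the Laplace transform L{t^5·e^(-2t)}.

L{t^n·e^(at)} = n!/(s-a)^(n+1), so L{t^5·e^(-2t)} = 120/(s+2)^6

Final answer: 120/(s+2)^6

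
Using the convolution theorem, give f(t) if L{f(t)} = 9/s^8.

9/s^8 = (9/s)·(1/s^7) = L{9}·L{t^6/720}. By convolution, f(t) = 9*t^6/720 = ∫₀ᵗ 9·τ^6/720 dτ = 9·t^7/5040

Final answer: 9·t^7/5040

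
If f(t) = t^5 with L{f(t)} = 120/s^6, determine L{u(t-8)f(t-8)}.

Time shift theorem: L{u(t-a)f(t-a)} = e^(-as)F(s). Here a=8, F(s) = 120/s^6, so L{u(t-8)f(t-8)} = e^(-8s)·120/s^6

Final answer: e^(-8s)·120/s^6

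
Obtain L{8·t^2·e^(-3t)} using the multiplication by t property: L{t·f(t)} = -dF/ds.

Using L{t^n·e^(at)} = n!/(s-a)^(n+1), L{t^2·e^(-3t)} = 2/(s+3)^3, so L{8·t^2·e^(-3t)} = 8·2/(s+3)^3 = 16/(s+3)^3

Final answer: 16/(s+3)^3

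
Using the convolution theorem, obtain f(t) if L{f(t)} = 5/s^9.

5/s^9 = (5/s)·(1/s^8) = L{5}·L{t^7/5040}. By convolution, f(t) = 5*t^7/5040 = ∫₀ᵗ 5·τ^7/5040 dτ = 5·t^8/40320

Final answer: 5·t^8/40320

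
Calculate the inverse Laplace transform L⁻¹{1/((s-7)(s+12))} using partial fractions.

Decompose: A/(s-7) + B/(s+12). A = 1/19, B = -1/19. f(t) = (e^(7t) - e^(-12t))/19

Final answer: (e^(7t) - e^(-12t))/19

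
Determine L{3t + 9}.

L{3t + 9} = 3·L{t} + 9·L{1} = 3/s² + 9/s

Final answer: 3/s² + 9/s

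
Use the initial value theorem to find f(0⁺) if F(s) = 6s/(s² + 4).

f(0⁺) = lim_{s→∞} s·6s/(s² + 4) = lim_{s→∞} 6s²/(s² + 4) = 6

Final answer: 6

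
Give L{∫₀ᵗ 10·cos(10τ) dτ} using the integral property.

L{∫₀ᵗ f(τ)dτ} = F(s)/s with F(s) = 10s/(s² + 100), so the result is (10s/(s² + 100))/s = 10/(s² + 100)

Final answer: 10/(s² + 100)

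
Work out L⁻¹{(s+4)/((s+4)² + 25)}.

Using frequency shift: L⁻¹{(s-a)/((s-a)² + b²)} = e^(at)cos(bt). Here a=-4, b=5

Final answer: e^(-4t)·cos(5t)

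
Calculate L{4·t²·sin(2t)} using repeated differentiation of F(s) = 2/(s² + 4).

F(s) = 2/(s² + 4). F'(s) = -4s/(s² + 4)². F''(s) = -4(4 - 3s²)/(s² + 4)³ = (12s² - 16)/(s² + 4)³. So L{t²·sin(2t)} = (-1)² F''(s) = (12s² - 16)/(s² + 4)³. Then L{4·t²·sin(2t)} = 4·(12s² - 16)/(s² + 4)³ = (48s² - 64)/(s² + 4)³

Final answer: (48s² - 64)/(s² + 4)³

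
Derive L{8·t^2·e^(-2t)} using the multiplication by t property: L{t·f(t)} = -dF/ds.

Using L{t^n·e^(at)} = n!/(s-a)^(n+1), L{t^2·e^(-2t)} = 2/(s+2)^3, so L{8·t^2·e^(-2t)} = 8·2/(s+2)^3 = 16/(s+2)^3

Final answer: 16/(s+2)^3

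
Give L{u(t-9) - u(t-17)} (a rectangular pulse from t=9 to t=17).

L{u(t-a)} = e^(-as)/s. L{u(t-9) - u(t-17)} = (e^(-9s) - e^(-17s))/s

Final answer: (e^(-9s) - e^(-17s))/s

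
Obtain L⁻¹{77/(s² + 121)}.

This is the form c·a/(s² + a²) with a = 11, c = 7. L⁻¹ = 7·sin(11t)

Final answer: 7·sin(11t)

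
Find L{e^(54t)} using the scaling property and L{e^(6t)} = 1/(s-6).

Using L{f(at)} = (1/a)F(s/a) with a=9 and f(t) = e^(6t): L{e^(54t)} = (1/9) · 1/((s/9)-6) = (1/9) · 9/(s-54) = 1/(s-54)

Final answer: 1/(s-54)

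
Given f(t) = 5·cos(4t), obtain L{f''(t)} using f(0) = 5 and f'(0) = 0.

F(s) = 5s/(s² + 16). L{f''(t)} = s²F(s) - sf(0) - f'(0) = 5s³/(s² + 16) - 5s = (5s³ - 5s(s² + 16))/(s² + 16) = -80s/(s² + 16)

Final answer: -80s/(s² + 16)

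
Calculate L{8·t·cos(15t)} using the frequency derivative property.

L{cos(15t)} = s/(s² + 225). Derivative: d/ds[s/(s² + 225)] = [(s² + 225) - s·2s]/(s² + 225)² = (225 - s²)/(s² + 225)². So L{t·cos(15t)} = -F'(s) = (s² - 225)/(s² + 225)². Then L{8·t·cos(15t)} = 8·(s² - 225)/(s² + 225)²

Final answer: 8·(s² - 225)/(s² + 225)²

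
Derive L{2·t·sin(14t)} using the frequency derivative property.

L{sin(14t)} = 14/(s² + 196). By L{t·f(t)} = -F'(s): -d/ds[14/(s² + 196)] = -(14)·(-2s)/(s² + 196)² = 28s/(s² + 196)². Then L{2·t·sin(14t)} = 2·28s/(s² + 196)² = 56s/(s² + 196)²

Final answer: 56s/(s² + 196)²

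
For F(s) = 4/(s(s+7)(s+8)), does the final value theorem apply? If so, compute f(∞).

Poles of sF(s) = 4/((s+7)(s+8)) are at s = -7 and s = -8, both in the left half-plane. Theorem applies. f(∞) = lim_{s→0} sF(s) = 4/(7·8) = 1/14

Final answer: 1/14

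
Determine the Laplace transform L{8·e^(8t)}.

L{e^(at)} = 1/(s-a), so L{e^(8t)} = 1/(s-8). Then L{8·e^(8t)} = 8/(s-8)

Final answer: 8/(s-8)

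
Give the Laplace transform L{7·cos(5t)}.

L{cos(ωt)} = s/(s² + ω²), so L{cos(5t)} = s/(s² + 25). Then L{7·cos(5t)} = 7·s/(s² + 25) = 7s/(s² + 25)

Final answer: 7s/(s² + 25)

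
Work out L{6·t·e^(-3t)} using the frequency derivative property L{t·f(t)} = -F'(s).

L{e^(-3t)} = 1/(s+3). By frequency derivative: L{t·e^(-3t)} = -d/ds[1/(s+3)] = -(-1)/(s+3)² = 1/(s+3)². Then L{6·t·e^(-3t)} = 6·1/(s+3)² = 6/(s+3)²

Final answer: 6/(s+3)²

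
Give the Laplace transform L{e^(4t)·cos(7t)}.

L{e^(at)·cos(ωt)} = (s-a)/((s-a)² + ω²), so L{e^(4t)·cos(7t)} = (s-4)/((s-4)² + 49)

Final answer: (s-4)/((s-4)² + 49)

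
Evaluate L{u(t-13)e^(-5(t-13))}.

u(t-a)f(t-a) with f(t)=e^(-5t). L{e^(-5t)} = 1/(s+5). By time shift: e^(-13s)/(s+5)

Final answer: e^(-13s)/(s+5)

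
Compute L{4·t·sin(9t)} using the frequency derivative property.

L{sin(9t)} = 9/(s² + 81). By L{t·f(t)} = -F'(s): -d/ds[9/(s² + 81)] = -(9)·(-2s)/(s² + 81)² = 18s/(s² + 81)². Then L{4·t·sin(9t)} = 4·18s/(s² + 81)² = 72s/(s² + 81)²

Final answer: 72s/(s² + 81)²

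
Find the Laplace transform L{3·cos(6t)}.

L{cos(ωt)} = s/(s² + ω²), so L{cos(6t)} = s/(s² + 36). Then L{3·cos(6t)} = 3·s/(s² + 36) = 3s/(s² + 36)

Final answer: 3s/(s² + 36)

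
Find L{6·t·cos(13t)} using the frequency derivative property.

L{cos(13t)} = s/(s² + 169). Derivative: d/ds[s/(s² + 169)] = [(s² + 169) - s·2s]/(s² + 169)² = (169 - s²)/(s² + 169)². So L{t·cos(13t)} = -F'(s) = (s² - 169)/(s² + 169)². Then L{6·t·cos(13t)} = 6·(s² - 169)/(s² + 169)²

Final answer: 6·(s² - 169)/(s² + 169)²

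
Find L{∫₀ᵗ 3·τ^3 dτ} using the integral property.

L{∫₀ᵗ f(τ)dτ} = F(s)/s with f(t) = 3t^3. F(s) = 18/s^4, so L{∫₀ᵗ 3·τ^3 dτ} = (18/s^4)/s = 18/s^5. (Check: ∫₀ᵗ 3·τ^3 dτ = 3t^4/4.)

Final answer: 18/s^5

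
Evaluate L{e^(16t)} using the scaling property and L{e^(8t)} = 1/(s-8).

Using L{f(at)} = (1/a)F(s/a) with a=2 and f(t) = e^(8t): L{e^(16t)} = (1/2) · 1/((s/2)-8) = (1/2) · 2/(s-16) = 1/(s-16)

Final answer: 1/(s-16)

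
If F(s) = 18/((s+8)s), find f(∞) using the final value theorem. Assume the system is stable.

f(∞) = lim_{s→0} sF(s) = lim_{s→0} 18/(s+8) = 9/4

Final answer: 9/4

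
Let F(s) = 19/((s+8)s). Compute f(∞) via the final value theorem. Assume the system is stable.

f(∞) = lim_{s→0} sF(s) = lim_{s→0} 19/(s+8) = 19/8

Final answer: 19/8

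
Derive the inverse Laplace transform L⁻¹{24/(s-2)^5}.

L⁻¹{n!/(s-a)^(n+1)} = t^n·e^(at), so L⁻¹{24/(s-2)^5} = t^4·e^(2t)

Final answer: t^4·e^(2t)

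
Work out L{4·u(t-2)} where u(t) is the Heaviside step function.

L{u(t-a)} = e^(-as)/s. Here a=2, so L{u(t-2)} = e^(-2s)/s, and L{4·u(t-2)} = 4·e^(-2s)/s

Final answer: 4·e^(-2s)/s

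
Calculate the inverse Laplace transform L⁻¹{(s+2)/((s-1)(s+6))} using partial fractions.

Using partial fractions, f(t) = (3e^t + 4e^(-6t))/7

Final answer: (3e^t + 4e^(-6t))/7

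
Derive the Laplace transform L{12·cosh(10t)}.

L{cosh(ωt)} = s/(s² - ω²), so L{cosh(10t)} = s/(s² - 100). Then L{12·cosh(10t)} = 12·s/(s² - 100) = 12s/(s² - 100)

Final answer: 12s/(s² - 100)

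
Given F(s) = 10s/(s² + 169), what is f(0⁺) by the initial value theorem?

f(0⁺) = lim_{s→∞} s·10s/(s² + 169) = lim_{s→∞} 10s²/(s² + 169) = 10

Final answer: 10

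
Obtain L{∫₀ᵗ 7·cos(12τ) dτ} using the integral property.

L{∫₀ᵗ f(τ)dτ} = F(s)/s with F(s) = 7s/(s² + 144), so the result is (7s/(s² + 144))/s = 7/(s² + 144)

Final answer: 7/(s² + 144)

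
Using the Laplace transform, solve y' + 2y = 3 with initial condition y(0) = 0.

sY + 2Y = 3/s. Y = 3/(s(s+2)). Partial fractions: Y = 3/2/s - 3/2/(s+2)

Final answer: y(t) = 3/2(1 - e^(-2t))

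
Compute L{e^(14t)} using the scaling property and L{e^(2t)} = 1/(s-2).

Using L{f(at)} = (1/a)F(s/a) with a=7 and f(t) = e^(2t): L{e^(14t)} = (1/7) · 1/((s/7)-2) = (1/7) · 7/(s-14) = 1/(s-14)

Final answer: 1/(s-14)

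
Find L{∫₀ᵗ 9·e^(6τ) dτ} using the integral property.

L{∫₀ᵗ f(τ)dτ} = F(s)/s with F(s) = 9/(s-6), so L{∫₀ᵗ 9·e^(6τ) dτ} = 9/(s(s-6))

Final answer: 9/(s(s-6))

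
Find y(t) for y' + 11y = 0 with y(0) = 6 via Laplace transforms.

L{y'} + 11L{y} = 0. sY - 6 + 11Y = 0. Y(s+11) = 6. Y = 6/(s+11)

Final answer: y(t) = 6e^(-11t)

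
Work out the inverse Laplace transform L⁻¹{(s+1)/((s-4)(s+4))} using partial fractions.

Using partial fractions, f(t) = (5e^(4t) + 3e^(-4t))/8

Final answer: (5e^(4t) + 3e^(-4t))/8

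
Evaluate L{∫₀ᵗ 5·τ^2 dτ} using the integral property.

L{∫₀ᵗ f(τ)dτ} = F(s)/s with f(t) = 5t^2. F(s) = 10/s^3, so L{∫₀ᵗ 5·τ^2 dτ} = (10/s^3)/s = 10/s^4. (Check: ∫₀ᵗ 5·τ^2 dτ = 5t^3/3.)

Final answer: 10/s^4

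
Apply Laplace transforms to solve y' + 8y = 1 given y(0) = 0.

sY + 8Y = 1/s. Y = 1/(s(s+8)). Partial fractions: Y = 1/8/s - 1/8/(s+8)

Final answer: y(t) = 1/8(1 - e^(-8t))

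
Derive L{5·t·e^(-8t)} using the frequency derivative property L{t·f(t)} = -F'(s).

L{e^(-8t)} = 1/(s+8). By frequency derivative: L{t·e^(-8t)} = -d/ds[1/(s+8)] = -(-1)/(s+8)² = 1/(s+8)². Then L{5·t·e^(-8t)} = 5·1/(s+8)² = 5/(s+8)²

Final answer: 5/(s+8)²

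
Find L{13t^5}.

L{t^n} = n!/s^(n+1). So L{13t^5} = 13·5!/s^6 = 1560/s^6

Final answer: 1560/s^6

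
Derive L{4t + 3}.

L{4t + 3} = 4·L{t} + 3·L{1} = 4/s² + 3/s

Final answer: 4/s² + 3/s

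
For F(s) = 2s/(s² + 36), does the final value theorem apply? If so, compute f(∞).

The final value theorem requires all poles of sF(s) in the left half-plane. sF(s) = 2s²/(s² + 36) has poles at s = ±6i (imaginary axis). Theorem does NOT apply (oscillatory system).

Final answer: Not applicable (oscillatory)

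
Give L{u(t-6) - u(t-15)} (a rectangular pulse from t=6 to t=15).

L{u(t-a)} = e^(-as)/s. L{u(t-6) - u(t-15)} = (e^(-6s) - e^(-15s))/s

Final answer: (e^(-6s) - e^(-15s))/s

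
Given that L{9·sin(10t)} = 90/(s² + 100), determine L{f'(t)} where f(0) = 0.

L{f'(t)} = s·F(s) - f(0) = s·90/(s² + 100) - 0 = 90s/(s² + 100)

Final answer: 90s/(s² + 100)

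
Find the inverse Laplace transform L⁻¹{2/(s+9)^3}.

L⁻¹{n!/(s-a)^(n+1)} = t^n·e^(at), so L⁻¹{2/(s+9)^3} = t^2·e^(-9t)

Final answer: t^2·e^(-9t)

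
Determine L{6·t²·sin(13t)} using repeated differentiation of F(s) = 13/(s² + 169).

F(s) = 13/(s² + 169). F'(s) = -26s/(s² + 169)². F''(s) = -26(169 - 3s²)/(s² + 169)³ = (78s² - 4394)/(s² + 169)³. So L{t²·sin(13t)} = (-1)² F''(s) = (78s² - 4394)/(s² + 169)³. Then L{6·t²·sin(13t)} = 6·(78s² - 4394)/(s² + 169)³ = (468s² - 26364)/(s² + 169)³

Final answer: (468s² - 26364)/(s² + 169)³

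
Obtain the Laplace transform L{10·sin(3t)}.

L{sin(ωt)} = ω/(s² + ω²), so L{sin(3t)} = 3/(s² + 9). Then L{10·sin(3t)} = 10·3/(s² + 9) = 30/(s² + 9)

Final answer: 30/(s² + 9)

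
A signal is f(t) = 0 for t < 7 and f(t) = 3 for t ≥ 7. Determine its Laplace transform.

f(t) = 3·u(t-7). L{u(t-7)} = e^(-7s)/s, so L{f(t)} = 3·e^(-7s)/s

Final answer: 3·e^(-7s)/s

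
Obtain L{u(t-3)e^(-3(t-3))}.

u(t-a)f(t-a) with f(t)=e^(-3t). L{e^(-3t)} = 1/(s+3). By time shift: e^(-3s)/(s+3)

Final answer: e^(-3s)/(s+3)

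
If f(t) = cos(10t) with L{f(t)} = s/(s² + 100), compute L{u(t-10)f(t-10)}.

Time shift theorem: L{u(t-a)f(t-a)} = e^(-as)F(s). Here a=10, F(s) = s/(s² + 100), so L{u(t-10)f(t-10)} = e^(-10s)·s/(s² + 100)

Final answer: e^(-10s)·s/(s² + 100)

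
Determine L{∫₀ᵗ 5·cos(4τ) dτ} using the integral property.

L{∫₀ᵗ f(τ)dτ} = F(s)/s with F(s) = 5s/(s² + 16), so the result is (5s/(s² + 16))/s = 5/(s² + 16)

Final answer: 5/(s² + 16)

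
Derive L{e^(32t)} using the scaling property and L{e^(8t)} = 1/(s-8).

Using L{f(at)} = (1/a)F(s/a) with a=4 and f(t) = e^(8t): L{e^(32t)} = (1/4) · 1/((s/4)-8) = (1/4) · 4/(s-32) = 1/(s-32)

Final answer: 1/(s-32)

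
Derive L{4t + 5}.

L{4t + 5} = 4·L{t} + 5·L{1} = 4/s² + 5/s

Final answer: 4/s² + 5/s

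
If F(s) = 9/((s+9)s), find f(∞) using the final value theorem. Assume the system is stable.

f(∞) = lim_{s→0} sF(s) = lim_{s→0} 9/(s+9) = 1

Final answer: 1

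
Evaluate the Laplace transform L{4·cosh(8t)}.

L{cosh(ωt)} = s/(s² - ω²), so L{cosh(8t)} = s/(s² - 64). Then L{4·cosh(8t)} = 4·s/(s² - 64) = 4s/(s² - 64)

Final answer: 4s/(s² - 64)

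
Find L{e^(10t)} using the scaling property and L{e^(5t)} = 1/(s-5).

Using L{f(at)} = (1/a)F(s/a) with a=2 and f(t) = e^(5t): L{e^(10t)} = (1/2) · 1/((s/2)-5) = (1/2) · 2/(s-10) = 1/(s-10)

Final answer: 1/(s-10)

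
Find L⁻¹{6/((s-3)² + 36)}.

Form: b/((s-a)² + b²) → e^(at)sin(bt). With a=3, b=6

Final answer: e^(3t)·sin(6t)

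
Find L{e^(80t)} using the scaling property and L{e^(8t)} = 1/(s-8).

Using L{f(at)} = (1/a)F(s/a) with a=10 and f(t) = e^(8t): L{e^(80t)} = (1/10) · 1/((s/10)-8) = (1/10) · 10/(s-80) = 1/(s-80)

Final answer: 1/(s-80)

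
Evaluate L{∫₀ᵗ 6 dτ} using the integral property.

L{∫₀ᵗ f(τ)dτ} = F(s)/s with f(t) = 6. F(s) = 6/s, so L{∫₀ᵗ 6 dτ} = (6/s)/s = 6/s². (Check: ∫₀ᵗ 6 dτ = 6t.)

Final answer: 6/s²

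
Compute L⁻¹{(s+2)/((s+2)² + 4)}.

Using frequency shift: L⁻¹{(s-a)/((s-a)² + b²)} = e^(at)cos(bt). Here a=-2, b=2

Final answer: e^(-2t)·cos(2t)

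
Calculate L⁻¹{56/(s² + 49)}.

This is the form c·a/(s² + a²) with a = 7, c = 8. L⁻¹ = 8·sin(7t)

Final answer: 8·sin(7t)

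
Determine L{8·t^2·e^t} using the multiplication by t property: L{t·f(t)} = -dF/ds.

Using L{t^n·e^(at)} = n!/(s-a)^(n+1), L{t^2·e^t} = 2/(s-1)^3, so L{8·t^2·e^t} = 8·2/(s-1)^3 = 16/(s-1)^3

Final answer: 16/(s-1)^3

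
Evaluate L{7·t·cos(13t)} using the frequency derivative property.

L{cos(13t)} = s/(s² + 169). Derivative: d/ds[s/(s² + 169)] = [(s² + 169) - s·2s]/(s² + 169)² = (169 - s²)/(s² + 169)². So L{t·cos(13t)} = -F'(s) = (s² - 169)/(s² + 169)². Then L{7·t·cos(13t)} = 7·(s² - 169)/(s² + 169)²

Final answer: 7·(s² - 169)/(s² + 169)²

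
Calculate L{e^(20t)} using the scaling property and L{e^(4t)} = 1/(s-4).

Using L{f(at)} = (1/a)F(s/a) with a=5 and f(t) = e^(4t): L{e^(20t)} = (1/5) · 1/((s/5)-4) = (1/5) · 5/(s-20) = 1/(s-20)

Final answer: 1/(s-20)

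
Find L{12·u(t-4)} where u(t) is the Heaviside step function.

L{u(t-a)} = e^(-as)/s. Here a=4, so L{u(t-4)} = e^(-4s)/s, and L{12·u(t-4)} = 12·e^(-4s)/s

Final answer: 12·e^(-4s)/s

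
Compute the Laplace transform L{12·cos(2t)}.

L{cos(ωt)} = s/(s² + ω²), so L{cos(2t)} = s/(s² + 4). Then L{12·cos(2t)} = 12·s/(s² + 4) = 12s/(s² + 4)

Final answer: 12s/(s² + 4)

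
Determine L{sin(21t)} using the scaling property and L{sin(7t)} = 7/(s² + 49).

Using L{f(at)} = (1/a)F(s/a) with a=3: L{sin(21t)} = (1/3) · 7/((s/3)² + 49) = (1/3) · 7·9/(s² + 441) = 21/(s² + 441)

Final answer: 21/(s² + 441)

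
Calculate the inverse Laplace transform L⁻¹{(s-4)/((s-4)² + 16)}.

Using frequency shift, L⁻¹{(s-4)/((s-4)² + 16)} = e^(4t)·cos(4t)

Final answer: e^(4t)·cos(4t)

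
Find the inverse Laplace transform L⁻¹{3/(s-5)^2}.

L⁻¹{n!/(s-a)^(n+1)} = t^n·e^(at) with n=1, a=5. So L⁻¹{1/(s-5)^2} = t·e^(5t), and L⁻¹{3/(s-5)^2} = (3/1)·t·e^(5t) = 3·t·e^(5t)

Final answer: 3·t·e^(5t)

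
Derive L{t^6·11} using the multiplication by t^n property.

L{11} = 11/s. d^1/ds^1[1/s] = -1/s². d^2/ds^2[1/s] = 2/s^3. d^3/ds^3[1/s] = -6/s^4. d^4/ds^4[1/s] = 24/s^5. d^5/ds^5[1/s] = -120/s^6. d^6/ds^6[1/s] = 720/s^7. So L{t^6} = (-1)^{6}·720/s^7 = 720/s^7. Then L{t^6·11} = 11·720/s^7 = 7920/s^7

Final answer: 7920/s^7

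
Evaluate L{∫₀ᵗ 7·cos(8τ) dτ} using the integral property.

L{∫₀ᵗ f(τ)dτ} = F(s)/s with F(s) = 7s/(s² + 64), so the result is (7s/(s² + 64))/s = 7/(s² + 64)

Final answer: 7/(s² + 64)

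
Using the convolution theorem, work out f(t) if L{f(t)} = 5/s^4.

5/s^4 = (5/s)·(1/s^3) = L{5}·L{t^2/2}. By convolution, f(t) = 5*t^2/2 = ∫₀ᵗ 5·τ^2/2 dτ = 5·t^3/6

Final answer: 5·t^3/6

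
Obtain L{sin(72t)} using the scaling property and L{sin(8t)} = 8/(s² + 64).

Using L{f(at)} = (1/a)F(s/a) with a=9: L{sin(72t)} = (1/9) · 8/((s/9)² + 64) = (1/9) · 8·81/(s² + 5184) = 72/(s² + 5184)

Final answer: 72/(s² + 5184)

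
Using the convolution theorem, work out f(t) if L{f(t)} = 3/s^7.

3/s^7 = (3/s)·(1/s^6) = L{3}·L{t^5/120}. By convolution, f(t) = 3*t^5/120 = ∫₀ᵗ 3·τ^5/120 dτ = 3·t^6/720

Final answer: 3·t^6/720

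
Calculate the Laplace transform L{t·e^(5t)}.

L{t^n·e^(at)} = n!/(s-a)^(n+1), so L{t·e^(5t)} = 1/(s-5)^2

Final answer: 1/(s-5)^2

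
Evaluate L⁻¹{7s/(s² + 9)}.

This is the form c·s/(s² + a²) with a = 3, c = 7. L⁻¹ = 7·cos(3t)

Final answer: 7·cos(3t)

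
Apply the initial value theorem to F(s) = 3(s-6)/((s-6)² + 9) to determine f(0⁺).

f(0⁺) = lim_{s→∞} sF(s) = lim_{s→∞} 3s(s-6)/((s-6)² + 9) = 3

Final answer: 3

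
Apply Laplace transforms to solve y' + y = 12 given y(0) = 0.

sY + Y = 12/s. Y = 12/(s(s+1)). Partial fractions: Y = 12/s - 12/(s+1)

Final answer: y(t) = 12(1 - e^(-t))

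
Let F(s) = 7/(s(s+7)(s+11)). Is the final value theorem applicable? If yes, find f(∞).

Poles of sF(s) = 7/((s+7)(s+11)) are at s = -7 and s = -11, both in the left half-plane. Theorem applies. f(∞) = lim_{s→0} sF(s) = 7/(7·11) = 1/11

Final answer: 1/11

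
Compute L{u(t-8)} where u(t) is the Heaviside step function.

L{u(t-a)} = e^(-as)/s. Here a=8, so L{u(t-8)} = e^(-8s)/s

Final answer: e^(-8s)/s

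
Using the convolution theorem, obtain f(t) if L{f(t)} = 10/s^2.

10/s^2 = (10/s)·(1/s) = L{10}·L{1}. By convolution, f(t) = 10*1 = ∫₀ᵗ 10·1 dτ = 10·t

Final answer: 10·t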